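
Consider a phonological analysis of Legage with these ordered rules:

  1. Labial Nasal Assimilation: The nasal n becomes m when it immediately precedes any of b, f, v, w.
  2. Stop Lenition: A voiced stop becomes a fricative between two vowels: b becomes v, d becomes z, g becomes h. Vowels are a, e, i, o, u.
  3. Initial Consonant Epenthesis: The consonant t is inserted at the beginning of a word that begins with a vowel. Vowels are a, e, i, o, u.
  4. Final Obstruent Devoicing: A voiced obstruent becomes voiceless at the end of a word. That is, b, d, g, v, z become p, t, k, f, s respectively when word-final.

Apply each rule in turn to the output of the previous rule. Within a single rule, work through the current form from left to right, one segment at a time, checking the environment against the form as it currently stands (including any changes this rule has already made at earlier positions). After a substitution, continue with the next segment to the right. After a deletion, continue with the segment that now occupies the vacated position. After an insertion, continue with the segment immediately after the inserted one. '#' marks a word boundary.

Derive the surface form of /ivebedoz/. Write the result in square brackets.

[tivevezos]

1 Labial Nasal Assimilation: no change — [ivebedoz]
2 Stop Lenition: [ivebedoz] → [ivevezoz]
3 Initial Consonant Epenthesis: [ivevezoz] → [tivevezoz]
4 Final Obstruent Devoicing: [tivevezoz] → [tivevezos]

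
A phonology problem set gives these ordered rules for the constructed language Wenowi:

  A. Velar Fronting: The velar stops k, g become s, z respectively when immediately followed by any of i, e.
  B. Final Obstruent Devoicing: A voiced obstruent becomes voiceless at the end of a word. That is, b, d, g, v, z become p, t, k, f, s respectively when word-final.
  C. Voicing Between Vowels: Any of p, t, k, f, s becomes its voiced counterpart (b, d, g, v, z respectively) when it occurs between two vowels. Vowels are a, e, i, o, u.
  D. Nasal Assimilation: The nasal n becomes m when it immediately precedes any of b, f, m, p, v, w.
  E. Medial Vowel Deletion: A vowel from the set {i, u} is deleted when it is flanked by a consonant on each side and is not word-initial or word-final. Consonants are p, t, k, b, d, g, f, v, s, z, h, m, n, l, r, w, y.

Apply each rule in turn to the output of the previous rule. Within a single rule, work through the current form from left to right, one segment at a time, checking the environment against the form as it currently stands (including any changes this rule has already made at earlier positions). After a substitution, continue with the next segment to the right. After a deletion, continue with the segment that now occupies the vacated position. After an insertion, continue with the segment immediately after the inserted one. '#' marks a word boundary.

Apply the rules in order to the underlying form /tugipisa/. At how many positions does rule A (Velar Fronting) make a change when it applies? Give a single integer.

A Velar Fronting: [tugipisa] → [tuzipisa]
B Final Obstruent Devoicing: no change — [tuzipisa]
C Voicing Between Vowels: [tuzipisa] → [tuzibiza]
D Nasal Assimilation: no change — [tuzibiza]
E Medial Vowel Deletion: [tuzibiza] → [tzbza]
Rule A changed 1 position(s).

1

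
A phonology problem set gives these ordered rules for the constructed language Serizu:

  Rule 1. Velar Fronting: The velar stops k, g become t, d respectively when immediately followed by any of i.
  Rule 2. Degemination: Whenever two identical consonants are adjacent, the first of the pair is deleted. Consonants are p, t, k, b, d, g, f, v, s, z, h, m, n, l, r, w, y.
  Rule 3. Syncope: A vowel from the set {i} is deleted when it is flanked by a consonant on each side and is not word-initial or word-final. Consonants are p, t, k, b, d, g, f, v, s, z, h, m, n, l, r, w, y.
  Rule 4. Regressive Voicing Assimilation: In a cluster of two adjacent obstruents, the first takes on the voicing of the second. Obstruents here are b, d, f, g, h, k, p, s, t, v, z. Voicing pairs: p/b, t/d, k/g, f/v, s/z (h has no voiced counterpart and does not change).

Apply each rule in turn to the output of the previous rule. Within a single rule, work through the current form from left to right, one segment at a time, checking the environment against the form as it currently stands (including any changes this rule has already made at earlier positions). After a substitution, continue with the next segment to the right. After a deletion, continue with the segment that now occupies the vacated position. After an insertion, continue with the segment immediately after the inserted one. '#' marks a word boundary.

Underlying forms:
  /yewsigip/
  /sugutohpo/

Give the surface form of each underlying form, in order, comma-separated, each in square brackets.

[yewztp], [sugutohpo]

/yewsigip/:
  Rule 1 Velar Fronting: [yewsigip] → [yewsidip]
  Rule 2 Degemination: no change — [yewsidip]
  Rule 3 Syncope: [yewsidip] → [yewsdp]
  Rule 4 Regressive Voicing Assimilation: [yewsdp] → [yewztp]
/sugutohpo/:
  Rule 1 Velar Fronting: no change — [sugutohpo]
  Rule 2 Degemination: no change — [sugutohpo]
  Rule 3 Syncope: no change — [sugutohpo]
  Rule 4 Regressive Voicing Assimilation: no change — [sugutohpo]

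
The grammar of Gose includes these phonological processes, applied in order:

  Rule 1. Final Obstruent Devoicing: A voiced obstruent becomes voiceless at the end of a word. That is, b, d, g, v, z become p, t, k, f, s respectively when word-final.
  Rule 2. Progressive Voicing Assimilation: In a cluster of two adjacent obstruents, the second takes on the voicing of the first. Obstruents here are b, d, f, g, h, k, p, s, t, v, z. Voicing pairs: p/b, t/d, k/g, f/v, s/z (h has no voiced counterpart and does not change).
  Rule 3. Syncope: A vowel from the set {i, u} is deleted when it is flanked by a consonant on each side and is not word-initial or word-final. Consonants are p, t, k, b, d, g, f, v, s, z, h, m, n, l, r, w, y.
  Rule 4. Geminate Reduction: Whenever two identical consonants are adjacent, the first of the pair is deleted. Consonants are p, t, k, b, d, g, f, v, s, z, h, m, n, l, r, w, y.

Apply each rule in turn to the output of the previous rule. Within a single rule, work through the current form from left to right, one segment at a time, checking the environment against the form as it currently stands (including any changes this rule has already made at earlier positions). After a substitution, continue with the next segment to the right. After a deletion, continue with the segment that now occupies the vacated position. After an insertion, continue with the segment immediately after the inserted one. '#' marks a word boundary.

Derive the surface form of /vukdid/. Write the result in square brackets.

Rule 1 Final Obstruent Devoicing: [vukdid] → [vukdit]
Rule 2 Progressive Voicing Assimilation: [vukdit] → [vuktit]
Rule 3 Syncope: [vuktit] → [vktt]
Rule 4 Geminate Reduction: [vktt] → [vkt]

[vkt]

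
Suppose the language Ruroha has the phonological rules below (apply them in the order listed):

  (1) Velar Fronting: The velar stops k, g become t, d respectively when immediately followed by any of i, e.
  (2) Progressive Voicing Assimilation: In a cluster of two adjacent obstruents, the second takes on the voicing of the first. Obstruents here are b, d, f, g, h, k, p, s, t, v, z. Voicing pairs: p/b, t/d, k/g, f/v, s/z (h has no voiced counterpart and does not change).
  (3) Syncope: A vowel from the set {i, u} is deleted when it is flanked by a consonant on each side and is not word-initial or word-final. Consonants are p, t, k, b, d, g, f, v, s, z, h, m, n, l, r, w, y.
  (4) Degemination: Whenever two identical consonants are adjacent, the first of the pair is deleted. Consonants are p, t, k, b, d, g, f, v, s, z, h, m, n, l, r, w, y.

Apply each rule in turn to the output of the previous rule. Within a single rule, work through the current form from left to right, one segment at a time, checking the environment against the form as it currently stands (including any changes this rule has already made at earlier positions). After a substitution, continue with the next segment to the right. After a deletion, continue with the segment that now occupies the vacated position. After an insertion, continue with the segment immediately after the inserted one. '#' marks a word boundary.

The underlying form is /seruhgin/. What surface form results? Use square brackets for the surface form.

[serhtn]

(1) Velar Fronting: [seruhgin] → [seruhdin]
(2) Progressive Voicing Assimilation: [seruhdin] → [seruhtin]
(3) Syncope: [seruhtin] → [serhtn]
(4) Degemination: no change — [serhtn]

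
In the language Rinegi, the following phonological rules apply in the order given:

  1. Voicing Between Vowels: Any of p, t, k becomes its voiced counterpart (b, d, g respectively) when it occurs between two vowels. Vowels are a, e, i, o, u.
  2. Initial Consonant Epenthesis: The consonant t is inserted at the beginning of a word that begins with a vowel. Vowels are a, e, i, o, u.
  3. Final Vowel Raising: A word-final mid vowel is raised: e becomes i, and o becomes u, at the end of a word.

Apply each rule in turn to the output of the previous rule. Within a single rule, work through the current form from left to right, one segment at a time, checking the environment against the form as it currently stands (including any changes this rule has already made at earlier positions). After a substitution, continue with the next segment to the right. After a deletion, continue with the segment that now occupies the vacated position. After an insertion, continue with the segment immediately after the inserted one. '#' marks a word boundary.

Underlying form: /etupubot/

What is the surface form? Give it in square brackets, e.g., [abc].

[tedububot]

1 Voicing Between Vowels: [etupubot] → [edububot]
2 Initial Consonant Epenthesis: [edububot] → [tedububot]
3 Final Vowel Raising: no change — [tedububot]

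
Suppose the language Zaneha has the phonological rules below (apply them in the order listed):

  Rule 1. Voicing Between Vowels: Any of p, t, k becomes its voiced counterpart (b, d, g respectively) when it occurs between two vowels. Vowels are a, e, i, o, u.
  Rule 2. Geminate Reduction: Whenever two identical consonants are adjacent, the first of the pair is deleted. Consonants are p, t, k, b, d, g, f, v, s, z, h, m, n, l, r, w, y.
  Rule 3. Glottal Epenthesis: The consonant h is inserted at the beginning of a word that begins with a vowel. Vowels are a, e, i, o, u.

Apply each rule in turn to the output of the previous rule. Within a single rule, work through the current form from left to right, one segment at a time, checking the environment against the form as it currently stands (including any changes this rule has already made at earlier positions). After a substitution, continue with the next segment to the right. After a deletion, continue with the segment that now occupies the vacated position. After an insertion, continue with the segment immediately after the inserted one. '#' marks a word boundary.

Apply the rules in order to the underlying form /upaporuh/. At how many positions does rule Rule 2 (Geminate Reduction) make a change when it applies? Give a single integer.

Rule 1 Voicing Between Vowels: [upaporuh] → [ubaboruh]
Rule 2 Geminate Reduction: no change — [ubaboruh]
Rule 3 Glottal Epenthesis: [ubaboruh] → [hubaboruh]
Rule Rule 2 changed 0 position(s).

0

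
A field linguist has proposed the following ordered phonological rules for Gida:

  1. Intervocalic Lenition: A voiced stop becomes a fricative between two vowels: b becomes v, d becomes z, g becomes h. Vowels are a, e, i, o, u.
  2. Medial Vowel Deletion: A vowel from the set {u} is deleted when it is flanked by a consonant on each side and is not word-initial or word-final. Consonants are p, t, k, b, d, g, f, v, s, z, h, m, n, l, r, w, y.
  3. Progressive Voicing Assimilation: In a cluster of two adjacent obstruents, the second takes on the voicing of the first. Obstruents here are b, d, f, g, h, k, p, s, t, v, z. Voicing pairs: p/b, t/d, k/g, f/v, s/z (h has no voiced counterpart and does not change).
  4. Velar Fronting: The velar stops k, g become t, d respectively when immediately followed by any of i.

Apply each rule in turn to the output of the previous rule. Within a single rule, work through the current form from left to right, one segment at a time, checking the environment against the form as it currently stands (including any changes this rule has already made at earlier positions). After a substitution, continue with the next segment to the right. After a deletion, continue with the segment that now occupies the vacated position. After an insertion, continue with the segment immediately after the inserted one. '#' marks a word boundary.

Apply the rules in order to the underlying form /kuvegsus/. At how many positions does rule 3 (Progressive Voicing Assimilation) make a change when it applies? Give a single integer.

3

1 Intervocalic Lenition: no change — [kuvegsus]
2 Medial Vowel Deletion: [kuvegsus] → [kvegss]
3 Progressive Voicing Assimilation: [kvegss] → [kfegzz]
4 Velar Fronting: no change — [kfegzz]
Rule 3 changed 3 position(s).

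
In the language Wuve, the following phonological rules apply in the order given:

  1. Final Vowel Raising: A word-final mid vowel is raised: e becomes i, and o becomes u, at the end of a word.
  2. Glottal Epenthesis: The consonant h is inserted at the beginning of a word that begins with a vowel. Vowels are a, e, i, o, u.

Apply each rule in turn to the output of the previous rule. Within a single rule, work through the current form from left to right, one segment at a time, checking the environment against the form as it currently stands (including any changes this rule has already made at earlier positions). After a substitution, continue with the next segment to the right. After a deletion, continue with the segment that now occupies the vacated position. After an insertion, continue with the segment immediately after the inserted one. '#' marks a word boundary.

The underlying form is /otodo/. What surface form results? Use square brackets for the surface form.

[hotodu]

1 Final Vowel Raising: [otodo] → [otodu]
2 Glottal Epenthesis: [otodu] → [hotodu]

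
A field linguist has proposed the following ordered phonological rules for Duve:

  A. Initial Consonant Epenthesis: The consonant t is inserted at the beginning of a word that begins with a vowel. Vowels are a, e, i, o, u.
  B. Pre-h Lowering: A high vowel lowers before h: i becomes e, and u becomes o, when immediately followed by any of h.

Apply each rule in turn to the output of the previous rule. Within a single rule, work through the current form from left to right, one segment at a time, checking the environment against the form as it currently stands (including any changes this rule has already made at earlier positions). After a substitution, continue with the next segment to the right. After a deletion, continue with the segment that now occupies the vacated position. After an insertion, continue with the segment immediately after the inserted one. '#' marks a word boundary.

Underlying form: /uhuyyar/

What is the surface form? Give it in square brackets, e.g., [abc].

[tohuyyar]

A Initial Consonant Epenthesis: [uhuyyar] → [tuhuyyar]
B Pre-h Lowering: [tuhuyyar] → [tohuyyar]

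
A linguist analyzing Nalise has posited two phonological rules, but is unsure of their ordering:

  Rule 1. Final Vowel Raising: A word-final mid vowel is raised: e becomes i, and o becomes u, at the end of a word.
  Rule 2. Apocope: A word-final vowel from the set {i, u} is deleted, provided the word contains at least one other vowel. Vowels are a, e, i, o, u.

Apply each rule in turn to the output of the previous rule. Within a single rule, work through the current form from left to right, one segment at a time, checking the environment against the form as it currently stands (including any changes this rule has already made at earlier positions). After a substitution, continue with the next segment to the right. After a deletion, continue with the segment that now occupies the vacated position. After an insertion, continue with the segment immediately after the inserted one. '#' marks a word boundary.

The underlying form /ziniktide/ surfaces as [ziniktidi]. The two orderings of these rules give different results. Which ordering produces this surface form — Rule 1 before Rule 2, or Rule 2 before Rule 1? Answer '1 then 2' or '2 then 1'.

2 then 1

Order 1 then 2:
  1 Final Vowel Raising: [ziniktide] → [ziniktidi]
  2 Apocope: [ziniktidi] → [ziniktid]
  result: [ziniktid]
Order 2 then 1:
  2 Apocope: no change — [ziniktide]
  1 Final Vowel Raising: [ziniktide] → [ziniktidi]
  result: [ziniktidi]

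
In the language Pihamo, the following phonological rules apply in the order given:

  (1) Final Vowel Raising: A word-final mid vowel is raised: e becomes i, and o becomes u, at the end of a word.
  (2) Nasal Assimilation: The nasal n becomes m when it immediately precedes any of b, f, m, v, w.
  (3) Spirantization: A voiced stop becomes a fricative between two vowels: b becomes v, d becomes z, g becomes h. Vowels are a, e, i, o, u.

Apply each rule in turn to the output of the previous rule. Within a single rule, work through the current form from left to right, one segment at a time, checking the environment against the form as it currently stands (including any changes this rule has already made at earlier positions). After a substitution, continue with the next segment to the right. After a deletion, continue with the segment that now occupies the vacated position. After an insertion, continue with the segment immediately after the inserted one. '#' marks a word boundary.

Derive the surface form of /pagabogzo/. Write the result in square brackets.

(1) Final Vowel Raising: [pagabogzo] → [pagabogzu]
(2) Nasal Assimilation: no change — [pagabogzu]
(3) Spirantization: [pagabogzu] → [pahavogzu]

[pahavogzu]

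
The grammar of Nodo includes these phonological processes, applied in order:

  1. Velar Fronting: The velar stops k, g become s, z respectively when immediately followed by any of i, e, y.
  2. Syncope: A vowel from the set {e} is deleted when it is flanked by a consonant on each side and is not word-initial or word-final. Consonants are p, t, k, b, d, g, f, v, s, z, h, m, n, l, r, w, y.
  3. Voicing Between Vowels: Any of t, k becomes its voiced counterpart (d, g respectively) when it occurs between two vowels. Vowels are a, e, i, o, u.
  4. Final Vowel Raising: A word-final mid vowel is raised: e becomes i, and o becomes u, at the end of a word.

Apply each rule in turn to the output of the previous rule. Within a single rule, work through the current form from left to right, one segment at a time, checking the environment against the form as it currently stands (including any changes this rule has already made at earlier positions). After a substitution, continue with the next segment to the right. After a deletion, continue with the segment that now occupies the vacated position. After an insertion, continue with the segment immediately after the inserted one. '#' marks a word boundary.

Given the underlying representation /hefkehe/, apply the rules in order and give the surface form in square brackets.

1 Velar Fronting: [hefkehe] → [hefsehe]
2 Syncope: [hefsehe] → [hfshe]
3 Voicing Between Vowels: no change — [hfshe]
4 Final Vowel Raising: [hfshe] → [hfshi]

[hfshi]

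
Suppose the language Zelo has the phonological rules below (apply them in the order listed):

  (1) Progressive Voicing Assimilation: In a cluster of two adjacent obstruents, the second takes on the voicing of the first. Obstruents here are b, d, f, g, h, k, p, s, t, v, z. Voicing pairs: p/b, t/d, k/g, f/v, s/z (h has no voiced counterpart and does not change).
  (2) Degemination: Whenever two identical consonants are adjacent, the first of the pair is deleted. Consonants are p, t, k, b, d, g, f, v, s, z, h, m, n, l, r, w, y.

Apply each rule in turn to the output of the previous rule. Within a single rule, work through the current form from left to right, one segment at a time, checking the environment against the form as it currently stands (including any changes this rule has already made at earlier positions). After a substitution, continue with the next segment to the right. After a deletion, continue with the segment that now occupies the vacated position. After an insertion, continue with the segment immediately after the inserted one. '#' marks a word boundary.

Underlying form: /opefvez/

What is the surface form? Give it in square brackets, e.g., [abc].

(1) Progressive Voicing Assimilation: [opefvez] → [opeffez]
(2) Degemination: [opeffez] → [opefez]

[opefez]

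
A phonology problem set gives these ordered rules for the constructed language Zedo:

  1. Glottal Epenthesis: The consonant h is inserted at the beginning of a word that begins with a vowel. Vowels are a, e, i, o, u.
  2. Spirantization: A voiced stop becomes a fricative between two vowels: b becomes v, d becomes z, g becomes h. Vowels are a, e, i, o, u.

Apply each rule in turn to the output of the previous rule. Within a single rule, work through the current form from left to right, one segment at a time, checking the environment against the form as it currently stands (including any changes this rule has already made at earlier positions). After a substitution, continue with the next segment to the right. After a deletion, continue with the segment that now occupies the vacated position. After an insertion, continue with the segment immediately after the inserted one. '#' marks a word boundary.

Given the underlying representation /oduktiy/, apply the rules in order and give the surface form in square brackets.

[hozuktiy]

1 Glottal Epenthesis: [oduktiy] → [hoduktiy]
2 Spirantization: [hoduktiy] → [hozuktiy]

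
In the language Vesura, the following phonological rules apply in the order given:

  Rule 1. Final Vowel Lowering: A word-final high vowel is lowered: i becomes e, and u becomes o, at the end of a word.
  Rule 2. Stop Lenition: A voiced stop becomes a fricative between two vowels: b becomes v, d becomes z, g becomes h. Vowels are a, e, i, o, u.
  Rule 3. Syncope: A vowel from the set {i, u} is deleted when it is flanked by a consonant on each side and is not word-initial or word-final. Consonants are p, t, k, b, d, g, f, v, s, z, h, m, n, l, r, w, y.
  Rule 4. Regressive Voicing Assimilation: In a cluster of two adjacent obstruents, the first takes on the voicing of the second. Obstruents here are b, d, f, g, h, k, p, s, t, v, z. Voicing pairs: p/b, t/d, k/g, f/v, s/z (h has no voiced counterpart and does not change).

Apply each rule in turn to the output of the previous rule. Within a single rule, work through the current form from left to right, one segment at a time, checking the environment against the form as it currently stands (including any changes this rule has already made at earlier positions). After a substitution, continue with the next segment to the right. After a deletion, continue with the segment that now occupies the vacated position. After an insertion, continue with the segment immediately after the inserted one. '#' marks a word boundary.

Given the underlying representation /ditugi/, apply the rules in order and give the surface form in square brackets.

[tthe]

Rule 1 Final Vowel Lowering: [ditugi] → [dituge]
Rule 2 Stop Lenition: [dituge] → [dituhe]
Rule 3 Syncope: [dituhe] → [dthe]
Rule 4 Regressive Voicing Assimilation: [dthe] → [tthe]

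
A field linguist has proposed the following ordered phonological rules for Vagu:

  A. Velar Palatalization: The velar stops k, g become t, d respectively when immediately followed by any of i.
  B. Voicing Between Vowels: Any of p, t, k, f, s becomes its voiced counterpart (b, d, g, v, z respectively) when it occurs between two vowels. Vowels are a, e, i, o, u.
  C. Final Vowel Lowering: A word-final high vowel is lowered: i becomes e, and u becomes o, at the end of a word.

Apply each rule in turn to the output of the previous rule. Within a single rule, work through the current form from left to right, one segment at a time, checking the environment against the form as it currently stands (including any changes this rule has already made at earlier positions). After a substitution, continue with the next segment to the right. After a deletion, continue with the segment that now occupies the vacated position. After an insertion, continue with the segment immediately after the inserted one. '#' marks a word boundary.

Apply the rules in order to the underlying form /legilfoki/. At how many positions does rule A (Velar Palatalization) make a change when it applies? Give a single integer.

2

A Velar Palatalization: [legilfoki] → [ledilfoti]
B Voicing Between Vowels: [ledilfoti] → [ledilfodi]
C Final Vowel Lowering: [ledilfodi] → [ledilfode]
Rule A changed 2 position(s).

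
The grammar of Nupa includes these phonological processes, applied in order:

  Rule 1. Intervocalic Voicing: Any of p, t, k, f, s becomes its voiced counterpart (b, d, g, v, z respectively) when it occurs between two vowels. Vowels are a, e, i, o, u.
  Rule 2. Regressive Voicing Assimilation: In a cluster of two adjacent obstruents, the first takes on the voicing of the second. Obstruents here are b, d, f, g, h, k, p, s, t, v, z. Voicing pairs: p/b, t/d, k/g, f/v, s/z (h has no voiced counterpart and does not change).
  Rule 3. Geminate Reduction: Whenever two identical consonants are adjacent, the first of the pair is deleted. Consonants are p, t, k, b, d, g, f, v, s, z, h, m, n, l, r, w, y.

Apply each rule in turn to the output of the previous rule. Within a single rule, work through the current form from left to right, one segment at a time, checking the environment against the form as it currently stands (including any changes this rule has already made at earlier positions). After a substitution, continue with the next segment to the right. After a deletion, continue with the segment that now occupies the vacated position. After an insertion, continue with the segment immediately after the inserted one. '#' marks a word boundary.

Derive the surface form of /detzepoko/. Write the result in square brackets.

[dedzebogo]

Rule 1 Intervocalic Voicing: [detzepoko] → [detzebogo]
Rule 2 Regressive Voicing Assimilation: [detzebogo] → [dedzebogo]
Rule 3 Geminate Reduction: no change — [dedzebogo]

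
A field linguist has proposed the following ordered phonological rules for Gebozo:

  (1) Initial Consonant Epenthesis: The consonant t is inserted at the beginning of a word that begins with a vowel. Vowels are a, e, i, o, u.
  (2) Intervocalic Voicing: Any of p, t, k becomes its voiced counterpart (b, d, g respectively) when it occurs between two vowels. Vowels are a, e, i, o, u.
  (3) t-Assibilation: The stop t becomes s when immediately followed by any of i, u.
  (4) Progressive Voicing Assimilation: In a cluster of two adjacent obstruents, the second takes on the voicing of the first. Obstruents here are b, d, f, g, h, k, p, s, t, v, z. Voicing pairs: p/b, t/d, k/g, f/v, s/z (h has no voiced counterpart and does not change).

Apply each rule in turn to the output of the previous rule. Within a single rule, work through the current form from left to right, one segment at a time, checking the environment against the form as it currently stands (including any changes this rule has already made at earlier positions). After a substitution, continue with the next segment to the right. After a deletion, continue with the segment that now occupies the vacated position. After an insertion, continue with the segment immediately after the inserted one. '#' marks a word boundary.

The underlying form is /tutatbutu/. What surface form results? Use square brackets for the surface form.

[sudatpudu]

(1) Initial Consonant Epenthesis: no change — [tutatbutu]
(2) Intervocalic Voicing: [tutatbutu] → [tudatbudu]
(3) t-Assibilation: [tudatbudu] → [sudatbudu]
(4) Progressive Voicing Assimilation: [sudatbudu] → [sudatpudu]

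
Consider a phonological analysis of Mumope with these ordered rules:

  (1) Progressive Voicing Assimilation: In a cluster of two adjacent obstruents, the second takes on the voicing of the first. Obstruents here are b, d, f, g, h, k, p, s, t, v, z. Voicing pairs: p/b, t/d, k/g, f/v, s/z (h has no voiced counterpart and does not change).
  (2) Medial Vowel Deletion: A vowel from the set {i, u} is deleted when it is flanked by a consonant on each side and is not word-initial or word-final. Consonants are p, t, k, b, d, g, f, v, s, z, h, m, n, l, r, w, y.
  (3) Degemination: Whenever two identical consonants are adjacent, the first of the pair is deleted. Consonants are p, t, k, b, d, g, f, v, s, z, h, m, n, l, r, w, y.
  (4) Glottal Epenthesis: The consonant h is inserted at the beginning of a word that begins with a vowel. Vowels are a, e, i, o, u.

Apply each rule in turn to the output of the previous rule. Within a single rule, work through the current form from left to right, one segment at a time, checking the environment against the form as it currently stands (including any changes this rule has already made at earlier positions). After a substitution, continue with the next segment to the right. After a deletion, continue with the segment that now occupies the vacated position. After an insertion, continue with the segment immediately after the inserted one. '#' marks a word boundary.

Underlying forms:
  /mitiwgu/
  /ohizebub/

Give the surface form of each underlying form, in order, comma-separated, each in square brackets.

/mitiwgu/:
  (1) Progressive Voicing Assimilation: no change — [mitiwgu]
  (2) Medial Vowel Deletion: [mitiwgu] → [mtwgu]
  (3) Degemination: no change — [mtwgu]
  (4) Glottal Epenthesis: no change — [mtwgu]
/ohizebub/:
  (1) Progressive Voicing Assimilation: no change — [ohizebub]
  (2) Medial Vowel Deletion: [ohizebub] → [ohzebb]
  (3) Degemination: [ohzebb] → [ohzeb]
  (4) Glottal Epenthesis: [ohzeb] → [hohzeb]

[mtwgu], [hohzeb]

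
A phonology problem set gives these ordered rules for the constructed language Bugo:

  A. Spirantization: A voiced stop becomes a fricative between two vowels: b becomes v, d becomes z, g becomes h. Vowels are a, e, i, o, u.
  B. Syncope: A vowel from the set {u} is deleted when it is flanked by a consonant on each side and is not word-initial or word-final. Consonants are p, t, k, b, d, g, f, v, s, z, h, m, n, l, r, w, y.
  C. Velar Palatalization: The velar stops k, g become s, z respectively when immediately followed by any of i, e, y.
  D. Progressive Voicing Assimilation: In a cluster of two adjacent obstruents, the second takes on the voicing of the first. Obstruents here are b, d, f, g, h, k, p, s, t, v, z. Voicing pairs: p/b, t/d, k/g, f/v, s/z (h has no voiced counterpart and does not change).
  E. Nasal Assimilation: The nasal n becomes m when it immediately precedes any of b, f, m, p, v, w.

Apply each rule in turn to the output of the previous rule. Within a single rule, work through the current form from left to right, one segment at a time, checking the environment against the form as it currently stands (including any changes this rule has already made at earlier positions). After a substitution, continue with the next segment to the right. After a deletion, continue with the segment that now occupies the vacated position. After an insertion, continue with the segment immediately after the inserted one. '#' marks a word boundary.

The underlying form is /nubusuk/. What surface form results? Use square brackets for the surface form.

[mvzg]

A Spirantization: [nubusuk] → [nuvusuk]
B Syncope: [nuvusuk] → [nvsk]
C Velar Palatalization: no change — [nvsk]
D Progressive Voicing Assimilation: [nvsk] → [nvzg]
E Nasal Assimilation: [nvzg] → [mvzg]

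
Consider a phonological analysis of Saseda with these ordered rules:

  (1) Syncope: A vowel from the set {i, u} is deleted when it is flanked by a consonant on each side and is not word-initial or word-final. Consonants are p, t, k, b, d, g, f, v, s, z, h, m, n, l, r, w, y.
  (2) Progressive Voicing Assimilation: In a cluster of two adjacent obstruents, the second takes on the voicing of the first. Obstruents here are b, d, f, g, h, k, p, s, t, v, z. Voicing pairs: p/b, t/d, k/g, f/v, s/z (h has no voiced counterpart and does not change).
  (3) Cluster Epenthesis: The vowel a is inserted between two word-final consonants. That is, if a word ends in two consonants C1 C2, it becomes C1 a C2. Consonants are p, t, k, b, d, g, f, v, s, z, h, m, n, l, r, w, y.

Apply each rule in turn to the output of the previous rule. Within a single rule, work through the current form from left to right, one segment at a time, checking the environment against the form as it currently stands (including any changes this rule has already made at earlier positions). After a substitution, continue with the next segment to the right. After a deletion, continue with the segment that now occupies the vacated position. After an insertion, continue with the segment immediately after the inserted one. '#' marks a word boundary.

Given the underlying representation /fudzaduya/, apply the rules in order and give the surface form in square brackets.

(1) Syncope: [fudzaduya] → [fdzadya]
(2) Progressive Voicing Assimilation: [fdzadya] → [ftsadya]
(3) Cluster Epenthesis: no change — [ftsadya]

[ftsadya]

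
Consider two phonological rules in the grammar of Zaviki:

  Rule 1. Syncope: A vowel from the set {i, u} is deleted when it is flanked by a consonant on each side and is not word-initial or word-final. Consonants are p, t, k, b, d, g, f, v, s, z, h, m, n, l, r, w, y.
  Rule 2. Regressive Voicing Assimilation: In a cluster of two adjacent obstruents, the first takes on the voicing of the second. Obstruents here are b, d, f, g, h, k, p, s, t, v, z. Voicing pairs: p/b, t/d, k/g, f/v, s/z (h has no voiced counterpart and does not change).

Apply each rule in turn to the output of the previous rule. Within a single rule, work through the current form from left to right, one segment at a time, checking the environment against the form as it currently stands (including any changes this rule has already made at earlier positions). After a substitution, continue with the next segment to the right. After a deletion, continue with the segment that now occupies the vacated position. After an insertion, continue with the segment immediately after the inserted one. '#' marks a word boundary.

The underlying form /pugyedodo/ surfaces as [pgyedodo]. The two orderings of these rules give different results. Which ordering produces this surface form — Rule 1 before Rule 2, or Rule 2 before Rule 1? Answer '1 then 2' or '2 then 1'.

2 then 1

Order 1 then 2:
  1 Syncope: [pugyedodo] → [pgyedodo]
  2 Regressive Voicing Assimilation: [pgyedodo] → [bgyedodo]
  result: [bgyedodo]
Order 2 then 1:
  2 Regressive Voicing Assimilation: no change — [pugyedodo]
  1 Syncope: [pugyedodo] → [pgyedodo]
  result: [pgyedodo]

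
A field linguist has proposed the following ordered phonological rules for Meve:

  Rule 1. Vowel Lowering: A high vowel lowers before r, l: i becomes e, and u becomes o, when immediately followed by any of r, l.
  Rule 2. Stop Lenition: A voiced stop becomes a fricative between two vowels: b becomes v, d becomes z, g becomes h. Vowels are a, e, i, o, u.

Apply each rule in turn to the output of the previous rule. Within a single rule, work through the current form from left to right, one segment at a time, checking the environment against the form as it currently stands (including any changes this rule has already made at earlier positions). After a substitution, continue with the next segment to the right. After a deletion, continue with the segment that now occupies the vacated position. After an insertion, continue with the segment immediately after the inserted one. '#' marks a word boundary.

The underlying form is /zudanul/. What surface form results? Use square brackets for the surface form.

Rule 1 Vowel Lowering: [zudanul] → [zudanol]
Rule 2 Stop Lenition: [zudanol] → [zuzanol]

[zuzanol]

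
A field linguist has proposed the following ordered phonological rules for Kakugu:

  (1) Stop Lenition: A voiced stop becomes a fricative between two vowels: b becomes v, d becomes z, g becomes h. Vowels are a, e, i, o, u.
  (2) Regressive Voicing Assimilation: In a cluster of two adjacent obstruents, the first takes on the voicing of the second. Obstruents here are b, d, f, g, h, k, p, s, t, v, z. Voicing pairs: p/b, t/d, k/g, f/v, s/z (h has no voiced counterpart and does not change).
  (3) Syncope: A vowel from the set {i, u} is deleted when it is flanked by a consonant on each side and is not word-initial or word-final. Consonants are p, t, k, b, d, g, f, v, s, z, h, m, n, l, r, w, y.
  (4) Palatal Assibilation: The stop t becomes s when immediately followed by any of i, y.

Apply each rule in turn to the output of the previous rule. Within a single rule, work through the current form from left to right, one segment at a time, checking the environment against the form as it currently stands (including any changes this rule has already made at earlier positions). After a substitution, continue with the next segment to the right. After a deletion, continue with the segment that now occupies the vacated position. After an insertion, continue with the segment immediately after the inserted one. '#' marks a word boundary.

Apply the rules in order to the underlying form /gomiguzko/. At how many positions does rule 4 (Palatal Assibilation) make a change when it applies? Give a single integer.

0

(1) Stop Lenition: [gomiguzko] → [gomihuzko]
(2) Regressive Voicing Assimilation: [gomihuzko] → [gomihusko]
(3) Syncope: [gomihusko] → [gomhsko]
(4) Palatal Assibilation: no change — [gomhsko]
Rule 4 changed 0 position(s).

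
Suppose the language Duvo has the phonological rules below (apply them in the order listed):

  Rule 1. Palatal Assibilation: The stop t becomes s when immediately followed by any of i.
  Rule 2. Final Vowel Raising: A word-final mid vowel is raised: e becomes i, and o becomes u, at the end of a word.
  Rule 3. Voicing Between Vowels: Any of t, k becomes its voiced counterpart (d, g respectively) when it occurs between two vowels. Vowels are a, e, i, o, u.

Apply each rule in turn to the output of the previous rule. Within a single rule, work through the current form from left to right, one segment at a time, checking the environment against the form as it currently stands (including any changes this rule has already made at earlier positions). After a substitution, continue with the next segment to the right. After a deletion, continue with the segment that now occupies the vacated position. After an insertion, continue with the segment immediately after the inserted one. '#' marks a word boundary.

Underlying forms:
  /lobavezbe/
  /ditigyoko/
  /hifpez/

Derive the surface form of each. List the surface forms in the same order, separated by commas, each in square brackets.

[lobavezbi], [disigyogu], [hifpez]

/lobavezbe/:
  Rule 1 Palatal Assibilation: no change — [lobavezbe]
  Rule 2 Final Vowel Raising: [lobavezbe] → [lobavezbi]
  Rule 3 Voicing Between Vowels: no change — [lobavezbi]
/ditigyoko/:
  Rule 1 Palatal Assibilation: [ditigyoko] → [disigyoko]
  Rule 2 Final Vowel Raising: [disigyoko] → [disigyoku]
  Rule 3 Voicing Between Vowels: [disigyoku] → [disigyogu]
/hifpez/:
  Rule 1 Palatal Assibilation: no change — [hifpez]
  Rule 2 Final Vowel Raising: no change — [hifpez]
  Rule 3 Voicing Between Vowels: no change — [hifpez]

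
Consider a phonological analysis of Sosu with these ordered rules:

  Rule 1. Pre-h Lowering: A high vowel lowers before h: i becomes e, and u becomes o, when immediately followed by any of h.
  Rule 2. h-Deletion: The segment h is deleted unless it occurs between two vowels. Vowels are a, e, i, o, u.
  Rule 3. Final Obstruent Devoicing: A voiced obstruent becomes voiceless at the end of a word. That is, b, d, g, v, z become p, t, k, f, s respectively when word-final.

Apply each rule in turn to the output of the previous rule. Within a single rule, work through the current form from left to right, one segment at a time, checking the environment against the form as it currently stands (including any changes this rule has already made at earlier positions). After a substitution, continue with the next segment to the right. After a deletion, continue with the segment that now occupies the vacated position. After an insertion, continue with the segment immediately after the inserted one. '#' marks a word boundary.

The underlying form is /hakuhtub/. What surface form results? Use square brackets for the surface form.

Rule 1 Pre-h Lowering: [hakuhtub] → [hakohtub]
Rule 2 h-Deletion: [hakohtub] → [akotub]
Rule 3 Final Obstruent Devoicing: [akotub] → [akotup]

[akotup]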